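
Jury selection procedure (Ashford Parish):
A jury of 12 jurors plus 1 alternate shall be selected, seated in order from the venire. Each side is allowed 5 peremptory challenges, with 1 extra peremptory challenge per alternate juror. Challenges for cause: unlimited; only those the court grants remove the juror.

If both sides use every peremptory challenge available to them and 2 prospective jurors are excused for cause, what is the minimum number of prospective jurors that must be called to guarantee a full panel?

27

Seats to fill: 12 + 1 alternates = 13.
Peremptories: 5 + 1×1 = 6 per side × 2 sides = 12.
For-cause removals: 2.
Minimum venire: 13 + 12 + 2 = 27.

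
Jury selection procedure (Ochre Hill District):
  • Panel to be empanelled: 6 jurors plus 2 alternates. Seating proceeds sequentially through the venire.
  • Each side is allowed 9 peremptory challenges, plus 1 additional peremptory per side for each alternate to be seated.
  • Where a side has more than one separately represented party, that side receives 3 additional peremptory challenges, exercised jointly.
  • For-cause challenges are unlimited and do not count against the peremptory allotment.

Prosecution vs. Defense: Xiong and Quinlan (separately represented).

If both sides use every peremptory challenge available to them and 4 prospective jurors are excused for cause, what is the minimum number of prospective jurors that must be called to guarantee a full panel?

37

Seats to fill: 6 + 2 alternates = 8.
Peremptories — Prosecution: 9 + 1×2 = 11; Defense: 9 + 1×2 + 3 = 14; total 25.
For-cause removals: 4.
Minimum venire: 8 + 25 + 4 = 37.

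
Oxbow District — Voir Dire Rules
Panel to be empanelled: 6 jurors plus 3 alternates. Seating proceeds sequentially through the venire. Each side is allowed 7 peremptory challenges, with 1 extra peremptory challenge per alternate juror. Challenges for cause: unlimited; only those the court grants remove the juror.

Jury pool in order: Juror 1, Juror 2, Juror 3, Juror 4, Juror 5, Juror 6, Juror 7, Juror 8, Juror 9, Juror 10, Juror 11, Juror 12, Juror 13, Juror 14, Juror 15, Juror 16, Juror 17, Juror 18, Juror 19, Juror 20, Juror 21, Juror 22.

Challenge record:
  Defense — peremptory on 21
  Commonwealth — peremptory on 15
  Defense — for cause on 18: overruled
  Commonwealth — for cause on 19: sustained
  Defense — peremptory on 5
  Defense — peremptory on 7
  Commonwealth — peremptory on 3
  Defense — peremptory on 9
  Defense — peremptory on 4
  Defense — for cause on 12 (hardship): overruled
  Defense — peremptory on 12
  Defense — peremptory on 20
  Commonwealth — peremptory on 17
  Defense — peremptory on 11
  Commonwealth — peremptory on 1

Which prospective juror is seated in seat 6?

Removed: #1, #3, #4, #5, #7, #9, #11, #12, #15, #17, #19, #20, #21. (#18 stays — for-cause denied.)
Seating in order: seats 1–6 → #2, #6, #8, #10, #13, #14; alternates → #16, #18, #22.
So seat 6 is #14.

14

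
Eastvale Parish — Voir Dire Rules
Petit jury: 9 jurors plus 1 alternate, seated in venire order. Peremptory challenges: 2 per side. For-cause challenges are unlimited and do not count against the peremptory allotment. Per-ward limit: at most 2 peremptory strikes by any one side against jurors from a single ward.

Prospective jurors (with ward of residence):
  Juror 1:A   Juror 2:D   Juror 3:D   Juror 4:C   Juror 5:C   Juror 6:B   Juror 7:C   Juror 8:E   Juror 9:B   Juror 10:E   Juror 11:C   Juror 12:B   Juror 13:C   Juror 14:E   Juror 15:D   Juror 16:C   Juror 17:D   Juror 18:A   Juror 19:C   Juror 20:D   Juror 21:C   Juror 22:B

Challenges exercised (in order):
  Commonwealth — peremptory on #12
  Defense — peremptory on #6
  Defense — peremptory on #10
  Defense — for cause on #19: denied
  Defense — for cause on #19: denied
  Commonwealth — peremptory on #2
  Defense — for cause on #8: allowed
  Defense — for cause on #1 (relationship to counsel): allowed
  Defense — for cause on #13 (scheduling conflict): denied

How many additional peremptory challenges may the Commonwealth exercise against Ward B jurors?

0

Commonwealth peremptories so far: #12, #2 — 2 of 2 used, 0 left overall.
Against Ward B: #12 — 1 used; per-ward cap 2 leaves 1.
Binding limit: min(0, 1) = 0.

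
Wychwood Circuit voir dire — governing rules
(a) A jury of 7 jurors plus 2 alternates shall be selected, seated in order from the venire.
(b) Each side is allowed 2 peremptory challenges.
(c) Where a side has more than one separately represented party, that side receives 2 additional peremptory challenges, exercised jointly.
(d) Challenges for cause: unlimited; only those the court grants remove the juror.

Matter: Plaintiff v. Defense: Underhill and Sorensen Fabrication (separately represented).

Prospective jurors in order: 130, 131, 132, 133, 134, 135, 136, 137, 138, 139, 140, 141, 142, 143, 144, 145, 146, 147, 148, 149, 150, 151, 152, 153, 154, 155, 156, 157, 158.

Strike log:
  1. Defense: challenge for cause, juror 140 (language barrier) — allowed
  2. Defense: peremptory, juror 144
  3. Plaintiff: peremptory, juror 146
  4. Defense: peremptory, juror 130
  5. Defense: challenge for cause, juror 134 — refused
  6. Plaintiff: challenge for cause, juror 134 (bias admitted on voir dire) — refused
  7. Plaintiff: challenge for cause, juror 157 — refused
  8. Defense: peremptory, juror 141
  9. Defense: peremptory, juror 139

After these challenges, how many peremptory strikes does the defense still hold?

Defense allotment: 2 base + 2 multi-party = 4.
Defense peremptories used: #144, #130, #141, #139 — 4 (for-cause on #140, #134 don't count).
Remaining: 4 − 4 = 0.

0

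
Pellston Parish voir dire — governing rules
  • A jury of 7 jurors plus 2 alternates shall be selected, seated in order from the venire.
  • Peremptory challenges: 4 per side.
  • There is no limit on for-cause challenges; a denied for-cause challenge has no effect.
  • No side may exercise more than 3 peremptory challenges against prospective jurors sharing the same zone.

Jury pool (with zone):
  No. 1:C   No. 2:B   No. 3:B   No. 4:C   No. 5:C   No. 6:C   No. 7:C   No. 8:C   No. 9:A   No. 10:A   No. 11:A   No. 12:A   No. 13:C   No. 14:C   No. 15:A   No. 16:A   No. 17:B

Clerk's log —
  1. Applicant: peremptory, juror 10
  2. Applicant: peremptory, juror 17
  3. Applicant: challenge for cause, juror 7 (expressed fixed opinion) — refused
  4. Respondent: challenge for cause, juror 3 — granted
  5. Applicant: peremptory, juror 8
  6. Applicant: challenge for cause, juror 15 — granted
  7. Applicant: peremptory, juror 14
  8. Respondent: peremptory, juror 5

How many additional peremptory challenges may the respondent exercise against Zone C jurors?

Respondent peremptories so far: #5 — 1 of 4 used, 3 left overall.
Against Zone C: #5 — 1 used; per-zone cap 3 leaves 2.
Binding limit: min(3, 2) = 2.

2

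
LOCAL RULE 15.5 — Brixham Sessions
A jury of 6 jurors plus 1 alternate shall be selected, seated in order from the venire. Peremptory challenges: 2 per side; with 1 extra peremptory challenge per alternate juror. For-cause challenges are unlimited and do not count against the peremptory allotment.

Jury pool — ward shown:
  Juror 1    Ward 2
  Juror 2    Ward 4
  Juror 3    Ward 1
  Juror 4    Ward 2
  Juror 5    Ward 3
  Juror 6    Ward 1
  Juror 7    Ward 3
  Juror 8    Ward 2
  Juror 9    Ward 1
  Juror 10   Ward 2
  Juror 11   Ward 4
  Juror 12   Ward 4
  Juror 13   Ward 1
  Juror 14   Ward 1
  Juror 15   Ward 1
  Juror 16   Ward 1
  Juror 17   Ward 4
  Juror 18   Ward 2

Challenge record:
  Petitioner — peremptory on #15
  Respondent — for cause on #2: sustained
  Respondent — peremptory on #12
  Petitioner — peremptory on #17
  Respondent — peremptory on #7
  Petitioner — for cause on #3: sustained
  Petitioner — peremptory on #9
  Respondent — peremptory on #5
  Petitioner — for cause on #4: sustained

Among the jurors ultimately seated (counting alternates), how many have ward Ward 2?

3

Removed: #2, #3, #4, #5, #7, #9, #12, #15, #17.
Seated (7 incl. alternates): #1, #6, #8, #10, #11, #13, #14.
Of those, in Ward 2: #1, #8, #10 → 3.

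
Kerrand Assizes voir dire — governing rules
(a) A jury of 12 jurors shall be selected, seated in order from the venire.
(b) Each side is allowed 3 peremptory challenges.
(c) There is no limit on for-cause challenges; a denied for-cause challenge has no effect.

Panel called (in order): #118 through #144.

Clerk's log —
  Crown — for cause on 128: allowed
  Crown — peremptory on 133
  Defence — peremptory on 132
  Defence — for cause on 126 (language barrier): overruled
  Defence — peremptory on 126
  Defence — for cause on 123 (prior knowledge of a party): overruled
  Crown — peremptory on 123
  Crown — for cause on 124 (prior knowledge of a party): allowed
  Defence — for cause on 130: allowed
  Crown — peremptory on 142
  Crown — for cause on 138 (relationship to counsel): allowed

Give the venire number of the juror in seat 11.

135

Removed: #123, #124, #126, #128, #130, #132, #133, #138, #142.
Seating in order: seats 1–12 → #118, #119, #120, #121, #122, #125, #127, #129, #131, #134, #135, #136.
So seat 11 is #135.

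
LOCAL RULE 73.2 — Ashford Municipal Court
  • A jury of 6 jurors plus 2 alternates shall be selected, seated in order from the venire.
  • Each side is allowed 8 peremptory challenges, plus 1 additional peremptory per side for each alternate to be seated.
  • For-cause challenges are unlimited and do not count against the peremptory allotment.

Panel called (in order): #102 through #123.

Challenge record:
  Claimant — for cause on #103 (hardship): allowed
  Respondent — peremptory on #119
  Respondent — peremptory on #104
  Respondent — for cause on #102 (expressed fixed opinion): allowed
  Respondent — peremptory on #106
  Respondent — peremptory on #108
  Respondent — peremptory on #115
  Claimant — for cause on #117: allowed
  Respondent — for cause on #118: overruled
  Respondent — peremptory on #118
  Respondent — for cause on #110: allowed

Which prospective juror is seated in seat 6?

Removed: #102, #103, #104, #106, #108, #110, #115, #117, #118, #119.
Seating in order: seats 1–6 → #105, #107, #109, #111, #112, #113; alternates → #114, #116.
So seat 6 is #113.

113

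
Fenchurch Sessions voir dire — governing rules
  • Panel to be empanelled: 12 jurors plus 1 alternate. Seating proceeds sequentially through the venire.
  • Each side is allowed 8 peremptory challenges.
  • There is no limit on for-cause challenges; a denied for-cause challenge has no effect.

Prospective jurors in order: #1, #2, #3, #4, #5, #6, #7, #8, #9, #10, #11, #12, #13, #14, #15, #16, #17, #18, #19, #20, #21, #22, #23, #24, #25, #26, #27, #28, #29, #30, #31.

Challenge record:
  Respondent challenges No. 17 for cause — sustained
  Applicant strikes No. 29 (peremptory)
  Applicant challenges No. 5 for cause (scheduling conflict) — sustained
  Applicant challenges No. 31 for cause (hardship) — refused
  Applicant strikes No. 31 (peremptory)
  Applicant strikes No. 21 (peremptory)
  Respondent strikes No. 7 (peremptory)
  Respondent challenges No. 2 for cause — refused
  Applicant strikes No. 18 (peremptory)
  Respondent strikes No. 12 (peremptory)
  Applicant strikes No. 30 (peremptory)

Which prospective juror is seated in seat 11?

Removed: #5, #7, #12, #17, #18, #21, #29, #30, #31. (#2 stays — for-cause denied.)
Filling seats in venire order through position 11: #1, #2, #3, #4, #6, #8, #9, #10, #11, #13, #14.
So seat 11 is #14.

14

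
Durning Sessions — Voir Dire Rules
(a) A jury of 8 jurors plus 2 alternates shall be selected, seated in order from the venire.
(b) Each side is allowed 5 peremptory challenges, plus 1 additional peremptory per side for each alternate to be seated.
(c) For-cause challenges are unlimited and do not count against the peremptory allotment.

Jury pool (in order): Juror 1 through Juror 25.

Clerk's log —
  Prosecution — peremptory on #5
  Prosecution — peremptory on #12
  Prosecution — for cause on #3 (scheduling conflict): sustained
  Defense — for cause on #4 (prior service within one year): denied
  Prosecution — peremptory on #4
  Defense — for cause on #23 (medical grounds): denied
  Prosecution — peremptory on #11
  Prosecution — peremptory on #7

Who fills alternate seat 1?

15

Removed: #3, #4, #5, #7, #11, #12. (#23 stays — for-cause denied.)
Filling seats in venire order through position 9: #1, #2, #6, #8, #9, #10, #13, #14, #15.
So alternate 1 is #15.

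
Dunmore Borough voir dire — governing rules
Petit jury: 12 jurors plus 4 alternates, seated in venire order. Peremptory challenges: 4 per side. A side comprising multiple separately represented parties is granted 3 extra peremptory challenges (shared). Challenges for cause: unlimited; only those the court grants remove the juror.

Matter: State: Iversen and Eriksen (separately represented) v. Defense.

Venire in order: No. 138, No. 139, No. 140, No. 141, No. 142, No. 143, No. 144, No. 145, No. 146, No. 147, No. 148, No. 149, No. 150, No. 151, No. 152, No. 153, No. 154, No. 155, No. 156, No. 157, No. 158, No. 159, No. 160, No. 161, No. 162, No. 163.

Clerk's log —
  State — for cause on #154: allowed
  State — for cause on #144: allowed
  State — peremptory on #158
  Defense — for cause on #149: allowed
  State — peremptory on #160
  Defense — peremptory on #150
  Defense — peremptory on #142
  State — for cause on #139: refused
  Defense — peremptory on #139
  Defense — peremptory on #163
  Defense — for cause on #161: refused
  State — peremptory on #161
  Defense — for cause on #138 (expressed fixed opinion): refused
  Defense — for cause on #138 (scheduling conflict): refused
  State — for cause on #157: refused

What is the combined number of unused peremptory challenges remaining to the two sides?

4

State allotment: 4 base + 3 multi-party = 7. Defense allotment: 4.
State peremptories used: #158, #160, #161 — 3 (for-cause on #154, #144, #139, #157 don't count).
Defense peremptories used: #150, #142, #139, #163 — 4 (for-cause on #149, #161, #138, #138 don't count).
Remaining: (7 − 3) + (4 − 4) = 4.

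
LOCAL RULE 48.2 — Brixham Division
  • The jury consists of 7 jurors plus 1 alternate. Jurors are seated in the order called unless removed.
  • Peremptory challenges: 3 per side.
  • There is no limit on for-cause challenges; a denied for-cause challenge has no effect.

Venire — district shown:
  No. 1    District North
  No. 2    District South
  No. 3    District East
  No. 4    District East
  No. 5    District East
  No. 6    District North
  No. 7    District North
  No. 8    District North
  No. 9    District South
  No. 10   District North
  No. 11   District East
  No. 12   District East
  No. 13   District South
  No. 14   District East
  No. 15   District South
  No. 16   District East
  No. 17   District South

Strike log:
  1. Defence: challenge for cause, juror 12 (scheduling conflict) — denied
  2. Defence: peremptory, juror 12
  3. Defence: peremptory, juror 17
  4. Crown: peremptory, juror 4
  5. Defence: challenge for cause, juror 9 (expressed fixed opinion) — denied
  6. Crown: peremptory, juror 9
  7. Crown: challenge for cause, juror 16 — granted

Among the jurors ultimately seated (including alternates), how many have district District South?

Removed: #4, #9, #12, #16, #17.
Seated (8 incl. alternates): #1, #2, #3, #5, #6, #7, #8, #10.
Of those, in District South: #2 → 1.

1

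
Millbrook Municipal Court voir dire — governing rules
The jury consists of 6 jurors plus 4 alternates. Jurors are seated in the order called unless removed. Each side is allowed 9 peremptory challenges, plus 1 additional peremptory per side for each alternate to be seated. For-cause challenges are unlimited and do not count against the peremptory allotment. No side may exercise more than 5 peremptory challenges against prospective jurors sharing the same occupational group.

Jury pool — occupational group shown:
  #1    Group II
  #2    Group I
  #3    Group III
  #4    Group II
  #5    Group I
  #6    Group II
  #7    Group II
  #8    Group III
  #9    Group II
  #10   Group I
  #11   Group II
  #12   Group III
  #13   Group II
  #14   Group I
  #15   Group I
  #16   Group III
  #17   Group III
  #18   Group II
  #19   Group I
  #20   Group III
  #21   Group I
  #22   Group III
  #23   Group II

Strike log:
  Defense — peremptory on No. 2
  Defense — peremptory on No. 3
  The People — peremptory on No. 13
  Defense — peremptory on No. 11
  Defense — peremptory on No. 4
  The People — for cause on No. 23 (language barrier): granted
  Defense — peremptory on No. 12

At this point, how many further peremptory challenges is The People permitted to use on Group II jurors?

4

The People peremptories so far: #13 — 1 of 13 used, 12 left overall.
Against Group II: #13 — 1 used; per-group cap 5 leaves 4.
Binding limit: min(12, 4) = 4.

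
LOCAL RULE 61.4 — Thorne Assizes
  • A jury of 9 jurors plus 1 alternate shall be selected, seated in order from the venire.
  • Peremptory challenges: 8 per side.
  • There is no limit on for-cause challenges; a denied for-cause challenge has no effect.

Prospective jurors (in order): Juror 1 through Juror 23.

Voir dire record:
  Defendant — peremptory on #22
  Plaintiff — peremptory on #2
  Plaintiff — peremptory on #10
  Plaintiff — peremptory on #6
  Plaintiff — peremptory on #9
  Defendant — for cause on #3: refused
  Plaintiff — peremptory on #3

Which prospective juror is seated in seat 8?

Removed: #2, #3, #6, #9, #10, #22.
Seating in order: seats 1–9 → #1, #4, #5, #7, #8, #11, #12, #13, #14; alternates → #15.
So seat 8 is #13.

13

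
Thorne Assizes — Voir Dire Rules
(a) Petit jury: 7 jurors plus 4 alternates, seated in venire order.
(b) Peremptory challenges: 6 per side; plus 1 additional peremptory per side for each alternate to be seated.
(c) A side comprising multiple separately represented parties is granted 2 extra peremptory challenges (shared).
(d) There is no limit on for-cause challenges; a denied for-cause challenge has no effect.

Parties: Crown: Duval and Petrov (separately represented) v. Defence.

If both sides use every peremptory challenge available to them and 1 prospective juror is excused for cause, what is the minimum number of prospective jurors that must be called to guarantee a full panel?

34

Seats to fill: 7 + 4 alternates = 11.
Peremptories — Crown: 6 + 1×4 + 2 = 12; Defence: 6 + 1×4 = 10; total 22.
For-cause removals: 1.
Minimum venire: 11 + 22 + 1 = 34.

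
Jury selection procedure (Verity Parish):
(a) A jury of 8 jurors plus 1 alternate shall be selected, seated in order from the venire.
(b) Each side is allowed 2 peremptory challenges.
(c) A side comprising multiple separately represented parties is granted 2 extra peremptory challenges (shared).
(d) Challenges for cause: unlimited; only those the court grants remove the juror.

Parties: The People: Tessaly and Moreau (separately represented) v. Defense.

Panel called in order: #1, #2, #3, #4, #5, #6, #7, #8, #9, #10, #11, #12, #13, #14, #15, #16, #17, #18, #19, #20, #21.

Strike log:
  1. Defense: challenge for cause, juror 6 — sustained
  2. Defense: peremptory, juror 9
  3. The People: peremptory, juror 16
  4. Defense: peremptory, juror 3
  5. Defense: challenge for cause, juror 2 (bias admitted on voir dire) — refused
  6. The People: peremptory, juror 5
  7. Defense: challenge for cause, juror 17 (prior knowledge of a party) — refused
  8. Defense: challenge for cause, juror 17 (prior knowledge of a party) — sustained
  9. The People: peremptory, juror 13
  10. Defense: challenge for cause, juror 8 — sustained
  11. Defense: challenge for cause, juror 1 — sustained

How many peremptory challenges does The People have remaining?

The People allotment: 2 base + 2 multi-party = 4.
The People peremptories used: #16, #5, #13 — 3.
Remaining: 4 − 3 = 1.

1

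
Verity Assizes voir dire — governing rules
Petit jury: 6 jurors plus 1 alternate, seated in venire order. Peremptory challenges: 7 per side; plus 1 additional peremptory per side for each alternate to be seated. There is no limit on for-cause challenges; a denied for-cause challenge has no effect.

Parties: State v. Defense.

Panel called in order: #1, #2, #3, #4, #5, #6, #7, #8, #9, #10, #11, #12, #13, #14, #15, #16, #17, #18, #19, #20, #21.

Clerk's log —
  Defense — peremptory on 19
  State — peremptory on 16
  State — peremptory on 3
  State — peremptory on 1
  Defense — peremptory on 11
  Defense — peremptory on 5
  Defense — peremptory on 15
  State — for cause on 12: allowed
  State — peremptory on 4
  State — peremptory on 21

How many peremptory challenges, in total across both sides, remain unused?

7

State allotment: 7 base + 1 × 1 alternate = 8. Defense allotment: 7 base + 1 × 1 alternate = 8.
State peremptories used: #16, #3, #1, #4, #21 — 5 (the for-cause on #12 doesn't count).
Defense peremptories used: #19, #11, #5, #15 — 4.
Remaining: (8 − 5) + (8 − 4) = 7.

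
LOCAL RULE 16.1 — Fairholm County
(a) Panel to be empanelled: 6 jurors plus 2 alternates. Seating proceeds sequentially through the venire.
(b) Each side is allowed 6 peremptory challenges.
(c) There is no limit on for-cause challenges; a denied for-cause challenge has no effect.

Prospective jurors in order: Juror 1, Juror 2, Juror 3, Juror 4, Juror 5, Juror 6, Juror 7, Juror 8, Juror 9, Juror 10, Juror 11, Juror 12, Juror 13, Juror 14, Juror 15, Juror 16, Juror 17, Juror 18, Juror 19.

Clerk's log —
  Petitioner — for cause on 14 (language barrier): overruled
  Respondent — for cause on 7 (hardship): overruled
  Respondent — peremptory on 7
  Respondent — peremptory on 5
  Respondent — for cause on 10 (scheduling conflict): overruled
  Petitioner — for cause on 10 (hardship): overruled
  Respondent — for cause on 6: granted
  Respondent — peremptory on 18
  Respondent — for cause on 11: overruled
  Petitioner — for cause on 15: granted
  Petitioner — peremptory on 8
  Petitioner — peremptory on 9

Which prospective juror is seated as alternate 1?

Removed: #5, #6, #7, #8, #9, #15, #18. (#10, #11, #14 stay — for-cause denied.)
Filling seats in venire order through position 7: #1, #2, #3, #4, #10, #11, #12.
So alternate 1 is #12.

12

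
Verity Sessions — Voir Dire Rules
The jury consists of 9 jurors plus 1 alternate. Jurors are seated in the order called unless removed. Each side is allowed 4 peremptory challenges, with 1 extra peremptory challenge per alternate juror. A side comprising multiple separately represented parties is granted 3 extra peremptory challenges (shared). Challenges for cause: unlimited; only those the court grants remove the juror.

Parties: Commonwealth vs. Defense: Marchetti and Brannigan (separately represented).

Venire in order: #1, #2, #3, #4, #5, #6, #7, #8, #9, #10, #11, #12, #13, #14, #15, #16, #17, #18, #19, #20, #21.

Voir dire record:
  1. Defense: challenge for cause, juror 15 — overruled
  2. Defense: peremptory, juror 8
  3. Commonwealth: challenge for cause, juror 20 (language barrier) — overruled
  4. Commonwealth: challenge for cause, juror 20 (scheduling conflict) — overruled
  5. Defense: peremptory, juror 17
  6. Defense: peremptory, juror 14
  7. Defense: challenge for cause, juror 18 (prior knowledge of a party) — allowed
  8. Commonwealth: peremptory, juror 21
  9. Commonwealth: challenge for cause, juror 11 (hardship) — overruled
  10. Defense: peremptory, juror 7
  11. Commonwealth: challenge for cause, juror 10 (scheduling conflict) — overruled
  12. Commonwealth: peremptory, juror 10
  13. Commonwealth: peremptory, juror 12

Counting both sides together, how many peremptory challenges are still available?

Commonwealth allotment: 4 base + 1 × 1 alternate = 5. Defense allotment: 4 base + 1 × 1 alternate + 3 multi-party = 8.
Commonwealth peremptories used: #21, #10, #12 — 3 (for-cause on #20, #20, #11, #10 don't count).
Defense peremptories used: #8, #17, #14, #7 — 4 (for-cause on #15, #18 don't count).
Remaining: (5 − 3) + (8 − 4) = 6.

6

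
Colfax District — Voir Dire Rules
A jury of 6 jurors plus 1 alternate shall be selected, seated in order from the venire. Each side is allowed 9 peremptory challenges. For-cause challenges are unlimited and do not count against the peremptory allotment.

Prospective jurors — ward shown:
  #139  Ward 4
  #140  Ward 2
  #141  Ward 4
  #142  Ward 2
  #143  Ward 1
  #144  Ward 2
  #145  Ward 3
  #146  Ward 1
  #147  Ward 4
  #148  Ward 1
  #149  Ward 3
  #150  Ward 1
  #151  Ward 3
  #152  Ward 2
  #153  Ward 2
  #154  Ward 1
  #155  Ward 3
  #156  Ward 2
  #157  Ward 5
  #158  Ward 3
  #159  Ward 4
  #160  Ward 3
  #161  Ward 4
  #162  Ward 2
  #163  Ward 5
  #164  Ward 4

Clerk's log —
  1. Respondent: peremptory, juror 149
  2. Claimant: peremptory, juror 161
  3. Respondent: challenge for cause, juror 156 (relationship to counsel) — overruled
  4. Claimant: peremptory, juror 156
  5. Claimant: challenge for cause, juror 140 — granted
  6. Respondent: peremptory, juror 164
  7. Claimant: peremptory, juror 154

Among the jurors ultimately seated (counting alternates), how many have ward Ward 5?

0

Removed: #140, #149, #154, #156, #161, #164.
Seated (7 incl. alternates): #139, #141, #142, #143, #144, #145, #146.
None of those are in Ward 5 → 0.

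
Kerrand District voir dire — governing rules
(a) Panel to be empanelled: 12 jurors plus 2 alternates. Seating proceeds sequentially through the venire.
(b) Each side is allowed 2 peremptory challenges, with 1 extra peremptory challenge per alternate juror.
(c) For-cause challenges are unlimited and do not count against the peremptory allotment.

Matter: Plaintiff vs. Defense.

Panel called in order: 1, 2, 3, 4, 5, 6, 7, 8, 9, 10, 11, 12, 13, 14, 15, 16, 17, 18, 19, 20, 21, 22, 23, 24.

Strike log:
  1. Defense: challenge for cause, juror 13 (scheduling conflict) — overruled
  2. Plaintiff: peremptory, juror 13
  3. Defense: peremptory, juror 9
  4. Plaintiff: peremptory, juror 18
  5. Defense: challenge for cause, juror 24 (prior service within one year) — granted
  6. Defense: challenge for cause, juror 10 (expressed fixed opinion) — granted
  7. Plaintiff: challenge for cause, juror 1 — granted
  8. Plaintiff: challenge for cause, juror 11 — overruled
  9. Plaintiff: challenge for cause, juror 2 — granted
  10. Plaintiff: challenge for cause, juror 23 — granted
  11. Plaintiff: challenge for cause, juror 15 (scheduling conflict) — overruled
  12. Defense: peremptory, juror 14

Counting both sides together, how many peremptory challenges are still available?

Plaintiff allotment: 2 base + 1 × 2 alternates = 4. Defense allotment: 2 base + 1 × 2 alternates = 4.
Plaintiff peremptories used: #13, #18 — 2 (for-cause on #1, #11, #2, #23, #15 don't count).
Defense peremptories used: #9, #14 — 2 (for-cause on #13, #24, #10 don't count).
Remaining: (4 − 2) + (4 − 2) = 4.

4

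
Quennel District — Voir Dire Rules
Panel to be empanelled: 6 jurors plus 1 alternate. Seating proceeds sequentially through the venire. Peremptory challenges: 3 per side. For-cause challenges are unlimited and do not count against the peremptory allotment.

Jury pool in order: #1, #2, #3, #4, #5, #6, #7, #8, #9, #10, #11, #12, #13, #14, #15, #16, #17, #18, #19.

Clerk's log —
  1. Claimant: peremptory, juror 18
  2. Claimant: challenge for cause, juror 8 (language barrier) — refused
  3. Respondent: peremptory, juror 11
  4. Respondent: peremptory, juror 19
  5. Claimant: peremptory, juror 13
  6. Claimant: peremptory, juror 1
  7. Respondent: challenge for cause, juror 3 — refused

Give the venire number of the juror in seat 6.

7

Removed: #1, #11, #13, #18, #19. (#3, #8 stay — for-cause denied.)
Filling seats in venire order through position 6: #2, #3, #4, #5, #6, #7.
So seat 6 is #7.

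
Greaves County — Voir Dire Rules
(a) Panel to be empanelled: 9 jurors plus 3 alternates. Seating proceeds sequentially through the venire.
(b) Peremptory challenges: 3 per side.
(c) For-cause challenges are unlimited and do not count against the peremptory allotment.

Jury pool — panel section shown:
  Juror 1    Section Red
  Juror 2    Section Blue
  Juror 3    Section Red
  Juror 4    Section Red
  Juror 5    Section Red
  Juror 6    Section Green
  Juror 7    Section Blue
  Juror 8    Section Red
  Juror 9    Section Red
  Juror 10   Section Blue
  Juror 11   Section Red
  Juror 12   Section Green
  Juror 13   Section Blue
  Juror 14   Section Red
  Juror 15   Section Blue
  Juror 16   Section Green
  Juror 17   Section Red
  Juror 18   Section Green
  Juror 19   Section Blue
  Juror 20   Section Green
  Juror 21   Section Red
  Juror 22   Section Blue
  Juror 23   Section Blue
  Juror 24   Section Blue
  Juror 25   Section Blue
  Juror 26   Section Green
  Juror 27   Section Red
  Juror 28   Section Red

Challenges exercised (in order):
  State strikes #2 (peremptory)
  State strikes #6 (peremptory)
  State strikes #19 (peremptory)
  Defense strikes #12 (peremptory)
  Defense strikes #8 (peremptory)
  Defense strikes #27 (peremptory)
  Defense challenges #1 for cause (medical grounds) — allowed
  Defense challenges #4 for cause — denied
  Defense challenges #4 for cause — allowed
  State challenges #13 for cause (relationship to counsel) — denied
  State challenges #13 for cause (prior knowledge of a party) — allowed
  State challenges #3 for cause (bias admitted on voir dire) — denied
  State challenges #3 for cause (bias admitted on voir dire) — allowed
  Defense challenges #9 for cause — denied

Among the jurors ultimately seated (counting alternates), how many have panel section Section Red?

6

Removed: #1, #2, #3, #4, #6, #8, #12, #13, #19, #27.
Seated (12 incl. alternates): #5, #7, #9, #10, #11, #14, #15, #16, #17, #18, #20, #21.
Of those, in Section Red: #5, #9, #11, #14, #17, #21 → 6.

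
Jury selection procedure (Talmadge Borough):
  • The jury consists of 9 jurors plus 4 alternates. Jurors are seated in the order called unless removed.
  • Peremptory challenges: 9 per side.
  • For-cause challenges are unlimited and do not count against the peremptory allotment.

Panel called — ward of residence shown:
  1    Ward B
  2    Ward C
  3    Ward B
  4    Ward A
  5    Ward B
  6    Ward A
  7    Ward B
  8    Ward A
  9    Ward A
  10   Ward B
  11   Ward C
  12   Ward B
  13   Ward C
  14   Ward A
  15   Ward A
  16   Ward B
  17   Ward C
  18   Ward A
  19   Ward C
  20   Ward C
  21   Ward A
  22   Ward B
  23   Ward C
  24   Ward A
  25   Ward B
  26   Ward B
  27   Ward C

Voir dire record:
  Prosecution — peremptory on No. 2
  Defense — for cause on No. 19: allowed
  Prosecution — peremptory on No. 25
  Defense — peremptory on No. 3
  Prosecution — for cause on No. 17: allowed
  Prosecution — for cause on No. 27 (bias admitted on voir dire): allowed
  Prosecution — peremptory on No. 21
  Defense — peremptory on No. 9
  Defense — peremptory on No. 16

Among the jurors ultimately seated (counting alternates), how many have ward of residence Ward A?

6

Removed: #2, #3, #9, #16, #17, #19, #21, #25, #27.
Seated (13 incl. alternates): #1, #4, #5, #6, #7, #8, #10, #11, #12, #13, #14, #15, #18.
Of those, in Ward A: #4, #6, #8, #14, #15, #18 → 6.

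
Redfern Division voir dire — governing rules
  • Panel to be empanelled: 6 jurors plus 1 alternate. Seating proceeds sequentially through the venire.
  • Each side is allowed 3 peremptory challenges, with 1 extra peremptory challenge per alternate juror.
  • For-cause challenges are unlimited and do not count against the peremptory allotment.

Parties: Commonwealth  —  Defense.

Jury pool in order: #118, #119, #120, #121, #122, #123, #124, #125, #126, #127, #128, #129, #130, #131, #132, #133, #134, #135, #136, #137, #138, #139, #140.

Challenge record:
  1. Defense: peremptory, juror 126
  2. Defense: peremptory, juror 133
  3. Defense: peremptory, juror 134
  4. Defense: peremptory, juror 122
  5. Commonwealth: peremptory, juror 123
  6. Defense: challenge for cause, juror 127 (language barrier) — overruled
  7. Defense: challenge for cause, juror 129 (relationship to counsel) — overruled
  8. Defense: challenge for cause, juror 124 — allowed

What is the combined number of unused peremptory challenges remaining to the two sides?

Commonwealth allotment: 3 base + 1 × 1 alternate = 4. Defense allotment: 3 base + 1 × 1 alternate = 4.
Commonwealth peremptories used: #123 — 1.
Defense peremptories used: #126, #133, #134, #122 — 4 (for-cause on #127, #129, #124 don't count).
Remaining: (4 − 1) + (4 − 4) = 3.

3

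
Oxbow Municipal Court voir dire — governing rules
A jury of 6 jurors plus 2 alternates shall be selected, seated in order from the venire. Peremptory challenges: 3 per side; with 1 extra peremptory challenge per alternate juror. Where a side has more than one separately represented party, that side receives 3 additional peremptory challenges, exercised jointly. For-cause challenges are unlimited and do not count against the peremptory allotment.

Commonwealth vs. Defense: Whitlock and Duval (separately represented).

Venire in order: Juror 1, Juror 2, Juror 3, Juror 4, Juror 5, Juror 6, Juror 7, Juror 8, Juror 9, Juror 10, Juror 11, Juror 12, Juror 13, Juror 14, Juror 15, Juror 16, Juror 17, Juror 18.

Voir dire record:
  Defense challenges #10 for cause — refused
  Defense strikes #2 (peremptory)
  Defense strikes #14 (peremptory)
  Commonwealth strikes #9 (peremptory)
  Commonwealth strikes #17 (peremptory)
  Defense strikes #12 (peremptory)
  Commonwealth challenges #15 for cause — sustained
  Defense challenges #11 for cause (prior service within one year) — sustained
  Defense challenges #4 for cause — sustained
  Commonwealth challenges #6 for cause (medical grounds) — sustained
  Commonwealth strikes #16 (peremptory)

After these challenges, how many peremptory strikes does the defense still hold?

5

Defense allotment: 3 base + 1 × 2 alternates + 3 multi-party = 8.
Defense peremptories used: #2, #14, #12 — 3 (for-cause on #10, #11, #4 don't count).
Remaining: 8 − 3 = 5.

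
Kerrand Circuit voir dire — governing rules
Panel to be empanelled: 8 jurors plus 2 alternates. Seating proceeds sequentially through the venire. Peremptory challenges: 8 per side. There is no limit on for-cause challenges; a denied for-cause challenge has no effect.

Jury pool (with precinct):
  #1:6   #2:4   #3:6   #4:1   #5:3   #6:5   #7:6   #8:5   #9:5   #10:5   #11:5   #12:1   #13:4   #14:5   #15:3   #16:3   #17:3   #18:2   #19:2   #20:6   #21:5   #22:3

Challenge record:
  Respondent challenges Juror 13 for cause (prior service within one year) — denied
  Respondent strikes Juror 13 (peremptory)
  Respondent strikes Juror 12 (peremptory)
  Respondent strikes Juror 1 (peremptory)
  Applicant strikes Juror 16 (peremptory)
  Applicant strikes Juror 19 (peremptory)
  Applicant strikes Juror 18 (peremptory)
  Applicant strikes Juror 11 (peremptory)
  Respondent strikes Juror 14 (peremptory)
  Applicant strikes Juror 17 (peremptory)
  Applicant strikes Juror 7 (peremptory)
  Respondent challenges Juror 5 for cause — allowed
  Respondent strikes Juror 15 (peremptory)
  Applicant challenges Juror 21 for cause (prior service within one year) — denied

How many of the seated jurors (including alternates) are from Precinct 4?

1

Removed: #1, #5, #7, #11, #12, #13, #14, #15, #16, #17, #18, #19.
Seated (10 incl. alternates): #2, #3, #4, #6, #8, #9, #10, #20, #21, #22.
Of those, in Precinct 4: #2 → 1.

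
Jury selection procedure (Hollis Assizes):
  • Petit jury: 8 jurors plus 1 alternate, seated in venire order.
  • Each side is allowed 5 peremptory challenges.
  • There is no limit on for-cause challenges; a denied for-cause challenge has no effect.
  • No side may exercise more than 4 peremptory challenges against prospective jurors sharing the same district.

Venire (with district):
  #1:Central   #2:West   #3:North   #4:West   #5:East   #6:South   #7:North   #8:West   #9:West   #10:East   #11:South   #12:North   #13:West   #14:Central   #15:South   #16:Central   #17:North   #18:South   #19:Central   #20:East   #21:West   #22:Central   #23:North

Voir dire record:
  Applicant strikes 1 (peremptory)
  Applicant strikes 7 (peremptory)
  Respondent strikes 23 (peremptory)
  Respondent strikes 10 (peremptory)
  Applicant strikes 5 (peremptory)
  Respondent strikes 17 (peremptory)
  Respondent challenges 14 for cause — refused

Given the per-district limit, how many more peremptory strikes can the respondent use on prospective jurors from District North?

Respondent peremptories so far: #23, #10, #17 — 3 of 5 used, 2 left overall.
Against District North: #23, #17 — 2 used; per-district cap 4 leaves 2.
Binding limit: min(2, 2) = 2.

2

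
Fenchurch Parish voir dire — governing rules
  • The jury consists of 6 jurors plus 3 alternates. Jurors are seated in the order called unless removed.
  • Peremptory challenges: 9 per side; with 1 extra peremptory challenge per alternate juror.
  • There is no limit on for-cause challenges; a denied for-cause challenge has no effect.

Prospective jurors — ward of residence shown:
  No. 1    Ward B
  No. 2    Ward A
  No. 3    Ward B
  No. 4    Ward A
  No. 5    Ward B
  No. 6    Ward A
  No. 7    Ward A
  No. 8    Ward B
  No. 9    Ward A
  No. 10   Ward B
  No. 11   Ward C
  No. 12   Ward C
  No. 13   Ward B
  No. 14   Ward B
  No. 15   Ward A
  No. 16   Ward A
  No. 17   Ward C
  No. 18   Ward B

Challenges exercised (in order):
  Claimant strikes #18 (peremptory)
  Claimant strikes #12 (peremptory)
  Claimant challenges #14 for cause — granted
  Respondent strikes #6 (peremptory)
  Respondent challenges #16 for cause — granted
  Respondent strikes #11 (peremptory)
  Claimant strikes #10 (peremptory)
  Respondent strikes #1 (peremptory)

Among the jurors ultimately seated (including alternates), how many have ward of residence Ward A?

5

Removed: #1, #6, #10, #11, #12, #14, #16, #18.
Seated (9 incl. alternates): #2, #3, #4, #5, #7, #8, #9, #13, #15.
Of those, in Ward A: #2, #4, #7, #9, #15 → 5.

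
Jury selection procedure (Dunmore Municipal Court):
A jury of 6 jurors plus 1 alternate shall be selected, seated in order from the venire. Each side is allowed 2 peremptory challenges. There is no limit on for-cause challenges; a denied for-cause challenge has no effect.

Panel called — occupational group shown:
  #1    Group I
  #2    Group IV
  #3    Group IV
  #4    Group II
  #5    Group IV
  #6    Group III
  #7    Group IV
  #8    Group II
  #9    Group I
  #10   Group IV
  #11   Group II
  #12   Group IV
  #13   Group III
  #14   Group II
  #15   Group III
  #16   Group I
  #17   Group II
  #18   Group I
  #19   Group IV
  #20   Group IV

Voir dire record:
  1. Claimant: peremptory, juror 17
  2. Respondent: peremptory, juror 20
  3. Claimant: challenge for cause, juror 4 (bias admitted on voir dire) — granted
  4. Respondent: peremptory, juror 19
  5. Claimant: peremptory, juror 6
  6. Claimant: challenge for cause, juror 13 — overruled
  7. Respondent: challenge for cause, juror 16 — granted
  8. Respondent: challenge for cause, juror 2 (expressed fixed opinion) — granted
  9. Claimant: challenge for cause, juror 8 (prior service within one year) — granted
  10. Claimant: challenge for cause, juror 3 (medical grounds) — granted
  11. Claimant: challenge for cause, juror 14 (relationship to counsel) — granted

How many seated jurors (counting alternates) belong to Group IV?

Removed: #2, #3, #4, #6, #8, #14, #16, #17, #19, #20.
Seated (7 incl. alternates): #1, #5, #7, #9, #10, #11, #12.
Of those, in Group IV: #5, #7, #10, #12 → 4.

4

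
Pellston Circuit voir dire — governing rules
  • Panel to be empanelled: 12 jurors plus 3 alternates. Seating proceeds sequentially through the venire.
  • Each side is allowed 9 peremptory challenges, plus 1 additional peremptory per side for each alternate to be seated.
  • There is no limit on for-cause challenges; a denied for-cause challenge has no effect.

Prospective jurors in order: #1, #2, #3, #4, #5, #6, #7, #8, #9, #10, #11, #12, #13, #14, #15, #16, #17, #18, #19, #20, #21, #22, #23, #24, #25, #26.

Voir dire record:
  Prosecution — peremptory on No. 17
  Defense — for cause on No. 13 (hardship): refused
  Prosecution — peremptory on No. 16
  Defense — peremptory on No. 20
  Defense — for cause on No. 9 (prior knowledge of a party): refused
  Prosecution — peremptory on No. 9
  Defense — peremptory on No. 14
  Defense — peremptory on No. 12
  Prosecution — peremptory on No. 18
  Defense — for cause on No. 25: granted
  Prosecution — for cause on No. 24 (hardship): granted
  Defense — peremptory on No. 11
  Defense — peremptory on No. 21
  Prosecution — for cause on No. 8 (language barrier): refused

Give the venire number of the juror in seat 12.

Removed: #9, #11, #12, #14, #16, #17, #18, #20, #21, #24, #25. (#8, #13 stay — for-cause denied.)
Filling seats in venire order through position 12: #1, #2, #3, #4, #5, #6, #7, #8, #10, #13, #15, #19.
So seat 12 is #19.

19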